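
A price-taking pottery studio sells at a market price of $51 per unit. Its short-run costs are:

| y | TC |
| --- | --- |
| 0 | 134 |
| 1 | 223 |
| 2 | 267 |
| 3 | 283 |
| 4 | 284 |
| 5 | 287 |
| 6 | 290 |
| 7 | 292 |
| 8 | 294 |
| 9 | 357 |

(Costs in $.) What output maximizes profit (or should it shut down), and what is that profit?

Compute π = P·y − TC at each output: y=0: -134; y=1: -172; y=2: -165; y=3: -130; y=4: -80; y=5: -32; y=6: 16; y=7: 65; y=8: 114; y=9: 102.
Profit is maximized at y = 8. AVC there is 160/8 = $20 ≤ P, so producing beats shutting down (which would give -$134).

y = 8; profit = $114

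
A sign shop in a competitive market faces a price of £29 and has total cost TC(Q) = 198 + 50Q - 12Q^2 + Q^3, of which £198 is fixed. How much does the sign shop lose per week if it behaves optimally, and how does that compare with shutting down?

AVC = 50 - 12Q + Q^2; min AVC = £14 at Q = 6. Since P = £29 ≥ min AVC, the firm produces.
MC = 50 - 24Q + 3Q^2. Setting P = MC and taking the root on the rising branch gives Q* = 7.
TR = 29·7 = 203. TC = 198 + 105 = 303. Profit = 203 − 303 = -£100.
Shutting down would mean losing the fixed cost of £198, so operating at a loss of £100 is better by £98.

Profit = -£100 at Q = 7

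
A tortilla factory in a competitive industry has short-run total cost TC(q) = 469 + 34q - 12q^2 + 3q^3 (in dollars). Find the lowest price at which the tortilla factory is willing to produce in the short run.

$22 per unit

The shutdown price is the minimum of AVC. VC = 34q - 12q^2 + 3q^3, so AVC = 34 - 12q + 3q^2.
dAVC/dq = -12 + 6q = 0 gives q = 2. min AVC = 34 - 12·2 + 3·2^2 = 22.
So the shutdown price is $22.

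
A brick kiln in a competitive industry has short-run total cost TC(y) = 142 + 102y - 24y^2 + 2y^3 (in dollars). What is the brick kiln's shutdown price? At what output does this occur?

$30 per unit, at y = 6

The shutdown price is the minimum of AVC. VC = 102y - 24y^2 + 2y^3, so AVC = 102 - 24y + 2y^2.
dAVC/dy = -24 + 4y = 0 gives y = 6. min AVC = 102 - 24·6 + 2·6^2 = 30.
The firm shuts down for any P below $30.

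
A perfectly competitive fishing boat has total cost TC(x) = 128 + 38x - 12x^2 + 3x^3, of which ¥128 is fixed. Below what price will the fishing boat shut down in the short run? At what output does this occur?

The shutdown price is the minimum of AVC. VC = 38x - 12x^2 + 3x^3, so AVC = 38 - 12x + 3x^2.
dAVC/dx = -12 + 6x = 0 gives x = 2. min AVC = 38 - 12·2 + 3·2^2 = 26.
The firm shuts down for any P below ¥26.

¥26 per unit, at x = 2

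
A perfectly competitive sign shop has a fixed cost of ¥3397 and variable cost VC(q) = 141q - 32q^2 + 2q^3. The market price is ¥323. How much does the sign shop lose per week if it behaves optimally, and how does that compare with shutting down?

AVC = 141 - 32q + 2q^2 has its minimum ¥13 at q = 8; price ¥323 clears that bar, so the firm operates.
MC = 141 - 64q + 6q^2. Setting P = MC and taking the root on the rising branch gives q* = 13.
TR = 323·13 = 4199. TC = 3397 + 819 = 4216. Profit = 4199 − 4216 = -¥17.
Shutting down would mean losing the fixed cost of ¥3397, so operating at a loss of ¥17 is better by ¥3380.

Profit = -¥17 at q = 13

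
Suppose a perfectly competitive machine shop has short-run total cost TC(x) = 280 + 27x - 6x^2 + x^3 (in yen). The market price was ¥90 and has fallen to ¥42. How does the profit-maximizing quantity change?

Output falls from 7 to 5

MC = 27 - 12x + 3x^2; the shutdown threshold is min AVC = ¥18 (at x = 3).
At P = ¥90 ≥ min AVC, set P = MC on the rising branch: x = 7.
At P = ¥42 ≥ min AVC, set P = MC: x = 5. The firm stays open but cuts output.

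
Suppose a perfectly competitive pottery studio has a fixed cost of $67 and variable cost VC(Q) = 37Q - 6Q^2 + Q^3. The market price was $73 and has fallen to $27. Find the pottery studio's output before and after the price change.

MC = 37 - 12Q + 3Q^2; the shutdown threshold is min AVC = $28 (at Q = 3).
At P = $73 ≥ min AVC, set P = MC on the rising branch: Q = 6.
At P = $27 < min AVC = $28, price no longer covers variable cost at any output, so the firm shuts down: Q = 0.

Output falls from 6 to 0 (the firm shuts down)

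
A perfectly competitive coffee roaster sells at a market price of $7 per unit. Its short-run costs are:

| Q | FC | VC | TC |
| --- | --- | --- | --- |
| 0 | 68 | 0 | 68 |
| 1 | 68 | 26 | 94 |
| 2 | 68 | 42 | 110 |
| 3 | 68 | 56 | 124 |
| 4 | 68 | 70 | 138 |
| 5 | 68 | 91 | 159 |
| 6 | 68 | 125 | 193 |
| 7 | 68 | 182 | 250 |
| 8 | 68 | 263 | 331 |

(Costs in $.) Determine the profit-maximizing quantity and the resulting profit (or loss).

Tabulate TR − TC: Q=0: -68; Q=1: -87; Q=2: -96; Q=3: -103; Q=4: -110; Q=5: -124; Q=6: -151; Q=7: -201; Q=8: -275.
Profit is highest at Q = 0. Equivalently, the lowest AVC in the table is 70/4 ≈ $17.50 at Q = 4, and P = $7 falls below it — price never covers variable cost, so the firm shuts down and loses only its fixed cost.

Q = 0 (shut down); profit = -$68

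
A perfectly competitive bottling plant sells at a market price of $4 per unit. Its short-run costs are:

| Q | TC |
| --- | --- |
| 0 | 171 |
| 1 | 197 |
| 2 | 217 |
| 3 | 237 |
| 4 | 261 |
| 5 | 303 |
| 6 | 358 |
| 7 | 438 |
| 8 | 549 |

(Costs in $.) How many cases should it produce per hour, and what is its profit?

Compute π = P·Q − TC at each output: Q=0: -171; Q=1: -193; Q=2: -209; Q=3: -225; Q=4: -245; Q=5: -283; Q=6: -334; Q=7: -410; Q=8: -517.
Profit is highest at Q = 0. Equivalently, the lowest AVC in the table is 66/3 ≈ $22 at Q = 3, and P = $4 falls below it — price never covers variable cost, so the firm shuts down and loses only its fixed cost.

Q = 0 (shut down); profit = -$171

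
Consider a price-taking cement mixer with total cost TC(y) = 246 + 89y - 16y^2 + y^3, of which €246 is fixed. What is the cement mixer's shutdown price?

€25 per unit

The shutdown price is the minimum of AVC. VC = 89y - 16y^2 + y^3, so AVC = 89 - 16y + y^2.
dAVC/dy = -16 + 2y = 0 gives y = 8. min AVC = 89 - 16·8 + 8^2 = 25.
For P < €25 the firm produces nothing.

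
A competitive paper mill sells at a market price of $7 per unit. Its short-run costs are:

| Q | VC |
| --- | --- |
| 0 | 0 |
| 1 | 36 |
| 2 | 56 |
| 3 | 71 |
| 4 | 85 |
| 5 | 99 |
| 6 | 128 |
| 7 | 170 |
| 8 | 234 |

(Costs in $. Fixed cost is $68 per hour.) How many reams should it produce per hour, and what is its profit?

Q = 0 (shut down); profit = -$68

Compute π = P·Q − TC at each output: Q=0: -68; Q=1: -97; Q=2: -110; Q=3: -118; Q=4: -125; Q=5: -132; Q=6: -154; Q=7: -189; Q=8: -246.
Profit is highest at Q = 0. Equivalently, the lowest AVC in the table is 99/5 ≈ $19.80 at Q = 5, and P = $7 falls below it — price never covers variable cost, so the firm shuts down and loses only its fixed cost.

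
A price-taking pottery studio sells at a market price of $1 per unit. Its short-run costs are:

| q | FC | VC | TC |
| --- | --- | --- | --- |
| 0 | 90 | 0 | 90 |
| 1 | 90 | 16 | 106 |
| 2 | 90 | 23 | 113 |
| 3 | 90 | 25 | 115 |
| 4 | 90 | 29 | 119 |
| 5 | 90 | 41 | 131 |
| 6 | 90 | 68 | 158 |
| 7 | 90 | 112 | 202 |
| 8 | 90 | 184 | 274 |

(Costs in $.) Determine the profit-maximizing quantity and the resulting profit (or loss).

Profit at each row (π = 1q − TC): q=0: -90; q=1: -105; q=2: -111; q=3: -112; q=4: -115; q=5: -126; q=6: -152; q=7: -195; q=8: -266.
Profit is highest at q = 0. Equivalently, the lowest AVC in the table is 29/4 ≈ $7.25 at q = 4, and P = $1 falls below it — price never covers variable cost, so the firm shuts down and loses only its fixed cost.

q = 0 (shut down); profit = -$90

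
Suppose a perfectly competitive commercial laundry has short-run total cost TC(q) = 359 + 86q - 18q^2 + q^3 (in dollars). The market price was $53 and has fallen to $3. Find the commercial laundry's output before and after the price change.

Output falls from 11 to 0 (the firm shuts down)

MC = 86 - 36q + 3q^2; the shutdown threshold is min AVC = $5 (at q = 9).
At P = $53 ≥ min AVC, set P = MC on the rising branch: q = 11.
At P = $3 < min AVC = $5, price no longer covers variable cost at any output, so the firm shuts down: q = 0.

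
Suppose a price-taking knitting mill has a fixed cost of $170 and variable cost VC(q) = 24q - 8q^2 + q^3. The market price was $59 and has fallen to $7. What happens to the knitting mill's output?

MC = 24 - 16q + 3q^2; the shutdown threshold is min AVC = $8 (at q = 4).
At P = $59 ≥ min AVC, set P = MC on the rising branch: q = 7.
At P = $7 < min AVC = $8, price no longer covers variable cost at any output, so the firm shuts down: q = 0.

Output falls from 7 to 0 (the firm shuts down)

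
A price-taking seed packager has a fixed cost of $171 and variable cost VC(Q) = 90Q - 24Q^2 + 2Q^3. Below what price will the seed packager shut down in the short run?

$18 per unit

The firm shuts down when price falls below the minimum of average variable cost. AVC = VC/Q = 90 - 24Q + 2Q^2.
dAVC/dQ = -24 + 4Q = 0 gives Q = 6. min AVC = 90 - 24·6 + 2·6^2 = 18.
So the shutdown price is $18.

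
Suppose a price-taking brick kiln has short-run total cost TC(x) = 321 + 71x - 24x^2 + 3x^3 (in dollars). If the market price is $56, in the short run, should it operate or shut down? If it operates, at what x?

Produce at x = 5

Variable cost is VC = 71x - 24x^2 + 3x^3, so AVC = VC/x = 71 - 24x + 3x^2 and MC = dTC/dx = 71 - 48x + 9x^2.
The AVC parabola has its vertex at x = 24/6 = 4, where AVC = 71 - 24·4 + 3·4^2 = $23.
Since P = $56 ≥ min AVC = $23, price covers variable cost and the firm should produce.
P = MC gives 15 - 48x + 9x^2 = 0, with roots 1/3 and 5. Take the larger (rising MC): x* = 5.
Check: AVC at x = 5 is $26 ≤ P, so revenue covers variable cost.
Profit = P·x − TC = 56·5 − 451 = -$171, a loss, but smaller than the $321 fixed cost the firm would lose by shutting down.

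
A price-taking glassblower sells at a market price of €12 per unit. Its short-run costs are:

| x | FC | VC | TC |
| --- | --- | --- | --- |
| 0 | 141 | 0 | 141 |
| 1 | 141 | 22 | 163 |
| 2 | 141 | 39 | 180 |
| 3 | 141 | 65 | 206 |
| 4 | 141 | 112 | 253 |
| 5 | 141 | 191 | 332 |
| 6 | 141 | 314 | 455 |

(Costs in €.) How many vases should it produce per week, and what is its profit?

x = 0 (shut down); profit = -€141

Tabulate TR − TC: x=0: -141; x=1: -151; x=2: -156; x=3: -170; x=4: -205; x=5: -272; x=6: -383.
Profit is highest at x = 0. Equivalently, the lowest AVC in the table is 39/2 ≈ €19.50 at x = 2, and P = €12 falls below it — price never covers variable cost, so the firm shuts down and loses only its fixed cost.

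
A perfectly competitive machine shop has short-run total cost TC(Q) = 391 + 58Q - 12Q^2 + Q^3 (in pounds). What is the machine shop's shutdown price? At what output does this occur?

Short-run supply begins at min AVC. From VC = 58Q - 12Q^2 + Q^3, AVC = 58 - 12Q + Q^2.
dAVC/dQ = -12 + 2Q = 0 gives Q = 6. min AVC = 58 - 12·6 + 6^2 = 22.
For P < £22 the firm produces nothing.

£22 per unit, at Q = 6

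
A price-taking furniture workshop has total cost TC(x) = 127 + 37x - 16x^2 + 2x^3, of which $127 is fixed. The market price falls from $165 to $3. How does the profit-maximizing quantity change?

Output falls from 8 to 0 (the firm shuts down)

MC = 37 - 32x + 6x^2; the shutdown threshold is min AVC = $5 (at x = 4).
At P = $165 ≥ min AVC, set P = MC on the rising branch: x = 8.
At P = $3 < min AVC = $5, price no longer covers variable cost at any output, so the firm shuts down: x = 0.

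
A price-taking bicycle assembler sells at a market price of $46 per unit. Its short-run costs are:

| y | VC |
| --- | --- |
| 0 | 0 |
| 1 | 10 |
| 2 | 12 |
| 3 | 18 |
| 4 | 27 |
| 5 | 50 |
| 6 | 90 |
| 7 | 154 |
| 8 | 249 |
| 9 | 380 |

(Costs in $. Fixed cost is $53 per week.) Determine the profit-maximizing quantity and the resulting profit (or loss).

y = 6; profit = $133

Profit at each row (π = 46y − TC): y=0: -53; y=1: -17; y=2: 27; y=3: 67; y=4: 104; y=5: 127; y=6: 133; y=7: 115; y=8: 66; y=9: -19.
Profit is maximized at y = 6. AVC there is 90/6 = $15 ≤ P, so producing beats shutting down (which would give -$53).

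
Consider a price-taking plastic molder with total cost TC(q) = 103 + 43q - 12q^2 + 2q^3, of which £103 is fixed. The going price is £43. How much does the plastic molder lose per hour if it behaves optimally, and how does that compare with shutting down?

Profit = -£39 at q = 4

AVC = 43 - 12q + 2q^2; min AVC = £25 at q = 3. Since P = £43 ≥ min AVC, the firm produces.
MC = 43 - 24q + 6q^2. Setting P = MC and taking the root on the rising branch gives q* = 4.
TR = 43·4 = 172. TC = 103 + 108 = 211. Profit = 172 − 211 = -£39.
That loss of £39 beats the £103 the firm would lose by shutting down; producing recovers £64 of fixed cost.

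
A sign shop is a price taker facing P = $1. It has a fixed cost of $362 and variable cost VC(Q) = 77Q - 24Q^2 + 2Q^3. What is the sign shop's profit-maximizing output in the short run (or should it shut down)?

Variable cost is VC = 77Q - 24Q^2 + 2Q^3, so AVC = VC/Q = 77 - 24Q + 2Q^2 and MC = dTC/dQ = 77 - 48Q + 6Q^2.
AVC hits its minimum where MC = AVC, at Q = 6, giving min AVC = 77 - 24·6 + 2·6^2 = $5.
Since P = $1 < min AVC = $5, price fails to cover variable cost at any output.
Best response: produce nothing and absorb the $362 fixed cost.

Shut down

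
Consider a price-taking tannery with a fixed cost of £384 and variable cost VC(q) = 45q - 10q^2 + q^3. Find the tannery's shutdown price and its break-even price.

Shutdown price = £20; break-even price = £77

Shutdown price = min AVC. AVC = 45 - 10q + q^2, with vertex at q = 5 and minimum £20.
ATC = 384/q + 45 - 10q + q^2. Setting dATC/dq = −384/q^2 − 10 + 2q = 0 gives q = 8 (since 2·8^3 − 10·8^2 = 384).
min ATC = 384/8 + 45 − 10·8 + 8^2 = £77. That is the break-even price.
For £20 ≤ P < £77 the firm produces at a loss; below £20 it shuts down.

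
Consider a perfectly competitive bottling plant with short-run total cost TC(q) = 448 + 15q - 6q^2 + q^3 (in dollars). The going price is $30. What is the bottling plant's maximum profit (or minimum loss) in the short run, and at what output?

Profit = -$348 at q = 5

AVC = 15 - 6q + q^2 has its minimum $6 at q = 3; price $30 clears that bar, so the firm operates.
MC = 15 - 12q + 3q^2. Setting P = MC and taking the root on the rising branch gives q* = 5.
TR = 30·5 = 150. TC = 448 + 50 = 498. Profit = 150 − 498 = -$348.
By producing, the firm covers all variable cost plus $100 of fixed cost; shutting down would lose the full $448.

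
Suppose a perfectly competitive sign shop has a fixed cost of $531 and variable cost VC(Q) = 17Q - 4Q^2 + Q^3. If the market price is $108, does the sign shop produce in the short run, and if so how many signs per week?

Produce at Q = 7

Strip out fixed cost: VC = 17Q - 4Q^2 + Q^3. Then AVC = 17 - 4Q + Q^2 and MC = 17 - 8Q + 3Q^2.
The AVC parabola has its vertex at Q = 4/2 = 2, where AVC = 17 - 4·2 + 2^2 = $13.
P = $108 exceeds min AVC = $13, so the firm stays open.
Set P = MC: 108 = 17 - 8Q + 3Q^2 → -91 - 8Q + 3Q^2 = 0. The roots are Q = -13/3 and Q = 7; the profit-maximizing output is on the rising part of MC, so Q* = 7.
Check: AVC at Q = 7 is $38 ≤ P, so revenue covers variable cost.
Profit = P·Q − TC = 108·7 − 797 = -$41, a loss, but smaller than the $531 fixed cost the firm would lose by shutting down.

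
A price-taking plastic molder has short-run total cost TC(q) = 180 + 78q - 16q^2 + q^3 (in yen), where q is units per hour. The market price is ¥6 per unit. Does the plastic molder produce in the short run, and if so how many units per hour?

Shut down

From TC, MC = TC'(q) = 78 - 32q + 3q^2 and AVC = VC/q = 78 - 16q + q^2.
AVC hits its minimum where MC = AVC, at q = 8, giving min AVC = 78 - 16·8 + 8^2 = ¥14.
Since P = ¥6 < min AVC = ¥14, price fails to cover variable cost at any output.
Best response: produce nothing and absorb the ¥180 fixed cost.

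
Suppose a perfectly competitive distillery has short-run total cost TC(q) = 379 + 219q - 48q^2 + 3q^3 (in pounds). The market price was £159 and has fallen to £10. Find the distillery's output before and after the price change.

Output falls from 10 to 0 (the firm shuts down)

MC = 219 - 96q + 9q^2; the shutdown threshold is min AVC = £27 (at q = 8).
With P = £159 above the shutdown price, P = MC gives q = 10.
At P = £10 < min AVC = £27, price no longer covers variable cost at any output, so the firm shuts down: q = 0.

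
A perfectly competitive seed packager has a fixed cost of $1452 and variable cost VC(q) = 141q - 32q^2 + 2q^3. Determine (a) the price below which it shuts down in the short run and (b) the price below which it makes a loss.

Shutdown price = $13; break-even price = $163

AVC = 141 - 32q + 2q^2; minimized at q = 8, giving min AVC = $13. That is the shutdown price.
ATC = 1452/q + 141 - 32q + 2q^2. Setting dATC/dq = −1452/q^2 − 32 + 4q = 0 gives q = 11 (since 4·11^3 − 32·11^2 = 1452).
min ATC = 1452/11 + 141 − 32·11 + 2·11^2 = $163. That is the break-even price.
For $13 ≤ P < $163 the firm produces at a loss; below $13 it shuts down.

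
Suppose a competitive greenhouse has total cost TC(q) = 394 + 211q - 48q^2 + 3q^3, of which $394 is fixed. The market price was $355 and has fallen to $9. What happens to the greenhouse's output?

AVC = 211 - 48q + 3q^2, minimized at q = 8 where min AVC = $19. MC = 211 - 96q + 9q^2.
With P = $355 above the shutdown price, P = MC gives q = 12.
At P = $9 < min AVC = $19, price no longer covers variable cost at any output, so the firm shuts down: q = 0.

Output falls from 12 to 0 (the firm shuts down)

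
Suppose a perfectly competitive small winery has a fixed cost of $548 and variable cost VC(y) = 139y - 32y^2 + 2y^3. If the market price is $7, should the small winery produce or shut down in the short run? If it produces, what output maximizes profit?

From TC, MC = TC'(y) = 139 - 64y + 6y^2 and AVC = VC/y = 139 - 32y + 2y^2.
AVC hits its minimum where MC = AVC, at y = 8, giving min AVC = 139 - 32·8 + 2·8^2 = $11.
P = $7 lies below min AVC = $11; no output level covers variable cost.
Shutting down limits the loss to fixed cost, $548.

Shut down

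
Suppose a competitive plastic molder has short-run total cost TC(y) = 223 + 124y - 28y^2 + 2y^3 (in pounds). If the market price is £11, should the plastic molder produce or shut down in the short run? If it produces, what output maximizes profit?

Shut down

Strip out fixed cost: VC = 124y - 28y^2 + 2y^3. Then AVC = 124 - 28y + 2y^2 and MC = 124 - 56y + 6y^2.
The AVC parabola has its vertex at y = 28/4 = 7, where AVC = 124 - 28·7 + 2·7^2 = £26.
With P < min AVC (£11 < £26), every unit sold adds to the loss.
Best response: produce nothing and absorb the £223 fixed cost.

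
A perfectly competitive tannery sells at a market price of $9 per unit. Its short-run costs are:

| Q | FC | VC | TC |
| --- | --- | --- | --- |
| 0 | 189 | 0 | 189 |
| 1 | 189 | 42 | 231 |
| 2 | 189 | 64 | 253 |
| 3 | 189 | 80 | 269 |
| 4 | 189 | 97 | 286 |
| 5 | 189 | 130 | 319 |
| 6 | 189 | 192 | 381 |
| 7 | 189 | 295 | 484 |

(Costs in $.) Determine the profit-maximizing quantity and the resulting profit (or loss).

Profit at each row (π = 9Q − TC): Q=0: -189; Q=1: -222; Q=2: -235; Q=3: -242; Q=4: -250; Q=5: -274; Q=6: -327; Q=7: -421.
Profit is highest at Q = 0. Equivalently, the lowest AVC in the table is 97/4 ≈ $24.25 at Q = 4, and P = $9 falls below it — price never covers variable cost, so the firm shuts down and loses only its fixed cost.

Q = 0 (shut down); profit = -$189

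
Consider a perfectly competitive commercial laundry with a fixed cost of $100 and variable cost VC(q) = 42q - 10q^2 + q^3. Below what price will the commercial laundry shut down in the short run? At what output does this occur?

$17 per unit, at q = 5

The firm shuts down when price falls below the minimum of average variable cost. AVC = VC/q = 42 - 10q + q^2.
dAVC/dq = -10 + 2q = 0 gives q = 5. min AVC = 42 - 10·5 + 5^2 = 17.
The firm shuts down for any P below $17.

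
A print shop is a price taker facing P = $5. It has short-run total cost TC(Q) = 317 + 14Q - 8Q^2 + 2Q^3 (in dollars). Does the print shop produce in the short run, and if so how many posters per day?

From TC, MC = TC'(Q) = 14 - 16Q + 6Q^2 and AVC = VC/Q = 14 - 8Q + 2Q^2.
AVC hits its minimum where MC = AVC, at Q = 2, giving min AVC = 14 - 8·2 + 2·2^2 = $6.
P = $5 lies below min AVC = $6; no output level covers variable cost.
Shutting down limits the loss to fixed cost, $317.

Shut down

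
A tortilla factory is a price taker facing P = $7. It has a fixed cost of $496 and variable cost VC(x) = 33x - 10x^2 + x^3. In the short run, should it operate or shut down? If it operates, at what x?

Strip out fixed cost: VC = 33x - 10x^2 + x^3. Then AVC = 33 - 10x + x^2 and MC = 33 - 20x + 3x^2.
AVC is minimized where dAVC/dx = -10 + 2x = 0, at x = 5; min AVC = 33 - 10·5 + 5^2 = $8.
Since P = $7 < min AVC = $8, price fails to cover variable cost at any output.
Shutting down limits the loss to fixed cost, $496.

Shut down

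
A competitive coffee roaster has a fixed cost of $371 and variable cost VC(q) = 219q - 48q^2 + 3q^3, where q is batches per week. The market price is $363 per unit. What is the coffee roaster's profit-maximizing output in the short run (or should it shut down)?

Strip out fixed cost: VC = 219q - 48q^2 + 3q^3. Then AVC = 219 - 48q + 3q^2 and MC = 219 - 96q + 9q^2.
The AVC parabola has its vertex at q = 48/6 = 8, where AVC = 219 - 48·8 + 3·8^2 = $27.
P = $363 exceeds min AVC = $27, so the firm stays open.
Set P = MC: 363 = 219 - 96q + 9q^2 → -144 - 96q + 9q^2 = 0. The roots are q = -4/3 and q = 12; the profit-maximizing output is on the rising part of MC, so q* = 12.
Check: AVC at q = 12 is $75 ≤ P, so revenue covers variable cost.
Profit = P·q − TC = 363·12 − 1271 = $3085.

Produce at q = 12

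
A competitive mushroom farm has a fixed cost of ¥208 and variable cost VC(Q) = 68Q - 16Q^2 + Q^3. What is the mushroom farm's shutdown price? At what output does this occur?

¥4 per unit, at Q = 8

The shutdown price is the minimum of AVC. VC = 68Q - 16Q^2 + Q^3, so AVC = 68 - 16Q + Q^2.
At the minimum of AVC, MC = AVC. MC = 68 - 32Q + 3Q^2; setting MC = AVC gives 2Q^2 - 16Q = 0, so Q = 8. min AVC = 4.
So the shutdown price is ¥4.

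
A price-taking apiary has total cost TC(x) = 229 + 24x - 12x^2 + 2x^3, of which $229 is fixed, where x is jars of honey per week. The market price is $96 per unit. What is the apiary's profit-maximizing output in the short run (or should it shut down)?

Produce at x = 6

From TC, MC = TC'(x) = 24 - 24x + 6x^2 and AVC = VC/x = 24 - 12x + 2x^2.
AVC hits its minimum where MC = AVC, at x = 3, giving min AVC = 24 - 12·3 + 2·3^2 = $6.
Since P = $96 ≥ min AVC = $6, price covers variable cost and the firm should produce.
Solving P = MC: -72 - 24x + 6x^2 = 0 ⇒ x = -2 or 6. On the upward-sloping branch, x* = 6.
Check: AVC at x = 6 is $24 ≤ P, so revenue covers variable cost.
Profit = P·x − TC = 96·6 − 373 = $203.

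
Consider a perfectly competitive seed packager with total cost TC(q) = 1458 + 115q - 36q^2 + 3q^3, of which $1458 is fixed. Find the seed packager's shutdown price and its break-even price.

Shutdown price = min AVC. AVC = 115 - 36q + 3q^2, with vertex at q = 6 and minimum $7.
ATC = 1458/q + 115 - 36q + 3q^2. Setting dATC/dq = −1458/q^2 − 36 + 6q = 0 gives q = 9 (since 6·9^3 − 36·9^2 = 1458).
min ATC = 1458/9 + 115 − 36·9 + 3·9^2 = $196. That is the break-even price.
Between these two prices the firm operates at a loss; above $196 it earns a profit.

Shutdown price = $7; break-even price = $196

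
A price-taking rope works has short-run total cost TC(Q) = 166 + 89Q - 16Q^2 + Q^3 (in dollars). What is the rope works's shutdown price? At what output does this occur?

The firm shuts down when price falls below the minimum of average variable cost. AVC = VC/Q = 89 - 16Q + Q^2.
At the minimum of AVC, MC = AVC. MC = 89 - 32Q + 3Q^2; setting MC = AVC gives 2Q^2 - 16Q = 0, so Q = 8. min AVC = 25.
The firm shuts down for any P below $25.

$25 per unit, at Q = 8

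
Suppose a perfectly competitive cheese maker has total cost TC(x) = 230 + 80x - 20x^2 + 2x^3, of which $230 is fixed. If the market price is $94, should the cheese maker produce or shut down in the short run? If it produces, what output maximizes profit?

Produce at x = 7

Variable cost is VC = 80x - 20x^2 + 2x^3, so AVC = VC/x = 80 - 20x + 2x^2 and MC = dTC/dx = 80 - 40x + 6x^2.
AVC is minimized where dAVC/dx = -20 + 4x = 0, at x = 5; min AVC = 80 - 20·5 + 2·5^2 = $30.
Since P = $94 ≥ min AVC = $30, price covers variable cost and the firm should produce.
Solving P = MC: -14 - 40x + 6x^2 = 0 ⇒ x = -1/3 or 7. On the upward-sloping branch, x* = 7.
Check: AVC at x = 7 is $38 ≤ P, so revenue covers variable cost.
Profit = P·x − TC = 94·7 − 496 = $162.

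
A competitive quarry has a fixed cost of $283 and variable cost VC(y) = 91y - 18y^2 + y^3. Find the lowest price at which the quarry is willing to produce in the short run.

The firm shuts down when price falls below the minimum of average variable cost. AVC = VC/y = 91 - 18y + y^2.
At the minimum of AVC, MC = AVC. MC = 91 - 36y + 3y^2; setting MC = AVC gives 2y^2 - 18y = 0, so y = 9. min AVC = 10.
The firm shuts down for any P below $10.

$10 per unit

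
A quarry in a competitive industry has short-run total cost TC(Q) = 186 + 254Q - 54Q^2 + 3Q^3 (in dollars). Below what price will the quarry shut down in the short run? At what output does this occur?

$11 per unit, at Q = 9

The shutdown price is the minimum of AVC. VC = 254Q - 54Q^2 + 3Q^3, so AVC = 254 - 54Q + 3Q^2.
dAVC/dQ = -54 + 6Q = 0 gives Q = 9. min AVC = 254 - 54·9 + 3·9^2 = 11.
For P < $11 the firm produces nothing.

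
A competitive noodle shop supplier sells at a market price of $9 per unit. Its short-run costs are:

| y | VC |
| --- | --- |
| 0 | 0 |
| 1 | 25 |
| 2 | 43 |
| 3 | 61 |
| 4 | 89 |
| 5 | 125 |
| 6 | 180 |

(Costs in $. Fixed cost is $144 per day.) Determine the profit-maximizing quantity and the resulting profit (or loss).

Tabulate TR − TC: y=0: -144; y=1: -160; y=2: -169; y=3: -178; y=4: -197; y=5: -224; y=6: -270.
Profit is highest at y = 0. Equivalently, the lowest AVC in the table is 61/3 ≈ $20.33 at y = 3, and P = $9 falls below it — price never covers variable cost, so the firm shuts down and loses only its fixed cost.

y = 0 (shut down); profit = -$144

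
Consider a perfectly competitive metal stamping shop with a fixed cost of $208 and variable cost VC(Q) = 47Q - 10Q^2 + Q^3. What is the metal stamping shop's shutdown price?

Short-run supply begins at min AVC. From VC = 47Q - 10Q^2 + Q^3, AVC = 47 - 10Q + Q^2.
dAVC/dQ = -10 + 2Q = 0 gives Q = 5. min AVC = 47 - 10·5 + 5^2 = 22.
The firm shuts down for any P below $22.

$22 per unit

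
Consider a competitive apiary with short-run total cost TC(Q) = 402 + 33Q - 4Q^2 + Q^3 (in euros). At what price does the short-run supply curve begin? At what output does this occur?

The firm shuts down when price falls below the minimum of average variable cost. AVC = VC/Q = 33 - 4Q + Q^2.
At the minimum of AVC, MC = AVC. MC = 33 - 8Q + 3Q^2; setting MC = AVC gives 2Q^2 - 4Q = 0, so Q = 2. min AVC = 29.
The firm shuts down for any P below €29.

€29 per unit, at Q = 2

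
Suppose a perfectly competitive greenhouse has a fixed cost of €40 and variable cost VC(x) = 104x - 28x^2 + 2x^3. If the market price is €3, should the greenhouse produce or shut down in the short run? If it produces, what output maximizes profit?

Shut down

Strip out fixed cost: VC = 104x - 28x^2 + 2x^3. Then AVC = 104 - 28x + 2x^2 and MC = 104 - 56x + 6x^2.
The AVC parabola has its vertex at x = 28/4 = 7, where AVC = 104 - 28·7 + 2·7^2 = €6.
With P < min AVC (€3 < €6), every unit sold adds to the loss.
Best response: produce nothing and absorb the €40 fixed cost.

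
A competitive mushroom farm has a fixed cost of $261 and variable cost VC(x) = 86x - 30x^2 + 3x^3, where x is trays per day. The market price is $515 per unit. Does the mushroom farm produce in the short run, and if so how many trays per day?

Produce at x = 11

Strip out fixed cost: VC = 86x - 30x^2 + 3x^3. Then AVC = 86 - 30x + 3x^2 and MC = 86 - 60x + 9x^2.
AVC hits its minimum where MC = AVC, at x = 5, giving min AVC = 86 - 30·5 + 3·5^2 = $11.
Since P = $515 ≥ min AVC = $11, price covers variable cost and the firm should produce.
Solving P = MC: -429 - 60x + 9x^2 = 0 ⇒ x = -13/3 or 11. On the upward-sloping branch, x* = 11.
Check: AVC at x = 11 is $119 ≤ P, so revenue covers variable cost.
Profit = P·x − TC = 515·11 − 1570 = $4095.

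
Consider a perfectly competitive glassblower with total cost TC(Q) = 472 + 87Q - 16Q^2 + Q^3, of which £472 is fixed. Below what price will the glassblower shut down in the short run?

£23 per unit

The shutdown price is the minimum of AVC. VC = 87Q - 16Q^2 + Q^3, so AVC = 87 - 16Q + Q^2.
At the minimum of AVC, MC = AVC. MC = 87 - 32Q + 3Q^2; setting MC = AVC gives 2Q^2 - 16Q = 0, so Q = 8. min AVC = 23.
The firm shuts down for any P below £23.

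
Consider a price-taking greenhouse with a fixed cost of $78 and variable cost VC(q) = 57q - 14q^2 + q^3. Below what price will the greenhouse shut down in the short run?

$8 per unit

The shutdown price is the minimum of AVC. VC = 57q - 14q^2 + q^3, so AVC = 57 - 14q + q^2.
At the minimum of AVC, MC = AVC. MC = 57 - 28q + 3q^2; setting MC = AVC gives 2q^2 - 14q = 0, so q = 7. min AVC = 8.
So the shutdown price is $8.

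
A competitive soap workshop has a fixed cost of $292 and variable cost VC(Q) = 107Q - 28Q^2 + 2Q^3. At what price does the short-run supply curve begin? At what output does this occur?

The firm shuts down when price falls below the minimum of average variable cost. AVC = VC/Q = 107 - 28Q + 2Q^2.
At the minimum of AVC, MC = AVC. MC = 107 - 56Q + 6Q^2; setting MC = AVC gives 4Q^2 - 28Q = 0, so Q = 7. min AVC = 9.
The firm shuts down for any P below $9.

$9 per unit, at Q = 7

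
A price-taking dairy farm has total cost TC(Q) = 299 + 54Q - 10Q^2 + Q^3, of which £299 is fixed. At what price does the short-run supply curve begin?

Short-run supply begins at min AVC. From VC = 54Q - 10Q^2 + Q^3, AVC = 54 - 10Q + Q^2.
At the minimum of AVC, MC = AVC. MC = 54 - 20Q + 3Q^2; setting MC = AVC gives 2Q^2 - 10Q = 0, so Q = 5. min AVC = 29.
For P < £29 the firm produces nothing.

£29 per unit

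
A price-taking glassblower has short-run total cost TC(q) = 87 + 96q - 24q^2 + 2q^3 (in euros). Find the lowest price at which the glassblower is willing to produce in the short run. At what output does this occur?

The shutdown price is the minimum of AVC. VC = 96q - 24q^2 + 2q^3, so AVC = 96 - 24q + 2q^2.
At the minimum of AVC, MC = AVC. MC = 96 - 48q + 6q^2; setting MC = AVC gives 4q^2 - 24q = 0, so q = 6. min AVC = 24.
So the shutdown price is €24.

€24 per unit, at q = 6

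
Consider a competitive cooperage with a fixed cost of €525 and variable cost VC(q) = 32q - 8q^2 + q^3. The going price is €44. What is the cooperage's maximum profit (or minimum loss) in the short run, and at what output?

Profit = -€381 at q = 6

AVC = 32 - 8q + q^2; min AVC = €16 at q = 4. Since P = €44 ≥ min AVC, the firm produces.
With MC = 32 - 16q + 3q^2, P = MC on the upward-sloping part at q* = 6.
TR = 44·6 = 264. TC = 525 + 120 = 645. Profit = 264 − 645 = -€381.
That loss of €381 beats the €525 the firm would lose by shutting down; producing recovers €144 of fixed cost.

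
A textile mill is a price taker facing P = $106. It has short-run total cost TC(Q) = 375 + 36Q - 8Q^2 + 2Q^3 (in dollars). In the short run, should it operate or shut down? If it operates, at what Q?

Variable cost is VC = 36Q - 8Q^2 + 2Q^3, so AVC = VC/Q = 36 - 8Q + 2Q^2 and MC = dTC/dQ = 36 - 16Q + 6Q^2.
AVC hits its minimum where MC = AVC, at Q = 2, giving min AVC = 36 - 8·2 + 2·2^2 = $28.
Since P = $106 ≥ min AVC = $28, price covers variable cost and the firm should produce.
Set P = MC: 106 = 36 - 16Q + 6Q^2 → -70 - 16Q + 6Q^2 = 0. The roots are Q = -7/3 and Q = 5; the profit-maximizing output is on the rising part of MC, so Q* = 5.
Check: AVC at Q = 5 is $46 ≤ P, so revenue covers variable cost.
Profit = P·Q − TC = 106·5 − 605 = -$75, a loss, but smaller than the $375 fixed cost the firm would lose by shutting down.

Produce at Q = 5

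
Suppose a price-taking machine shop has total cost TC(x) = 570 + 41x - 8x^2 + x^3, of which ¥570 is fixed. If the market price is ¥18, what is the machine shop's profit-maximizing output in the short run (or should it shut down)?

Shut down

Variable cost is VC = 41x - 8x^2 + x^3, so AVC = VC/x = 41 - 8x + x^2 and MC = dTC/dx = 41 - 16x + 3x^2.
AVC is minimized where dAVC/dx = -8 + 2x = 0, at x = 4; min AVC = 41 - 8·4 + 4^2 = ¥25.
With P < min AVC (¥18 < ¥25), every unit sold adds to the loss.
The firm minimizes its loss by shutting down and losing only its fixed cost of ¥570.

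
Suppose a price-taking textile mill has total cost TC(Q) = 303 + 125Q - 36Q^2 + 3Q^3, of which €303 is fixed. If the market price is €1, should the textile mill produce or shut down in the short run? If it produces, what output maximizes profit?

Shut down

Variable cost is VC = 125Q - 36Q^2 + 3Q^3, so AVC = VC/Q = 125 - 36Q + 3Q^2 and MC = dTC/dQ = 125 - 72Q + 9Q^2.
AVC hits its minimum where MC = AVC, at Q = 6, giving min AVC = 125 - 36·6 + 3·6^2 = €17.
P = €1 lies below min AVC = €17; no output level covers variable cost.
Shutting down limits the loss to fixed cost, €303.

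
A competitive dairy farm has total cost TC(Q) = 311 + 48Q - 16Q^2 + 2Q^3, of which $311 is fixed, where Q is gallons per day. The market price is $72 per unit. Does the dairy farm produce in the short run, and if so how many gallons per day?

Variable cost is VC = 48Q - 16Q^2 + 2Q^3, so AVC = VC/Q = 48 - 16Q + 2Q^2 and MC = dTC/dQ = 48 - 32Q + 6Q^2.
The AVC parabola has its vertex at Q = 16/4 = 4, where AVC = 48 - 16·4 + 2·4^2 = $16.
P = $72 exceeds min AVC = $16, so the firm stays open.
Solving P = MC: -24 - 32Q + 6Q^2 = 0 ⇒ Q = -2/3 or 6. On the upward-sloping branch, Q* = 6.
Check: AVC at Q = 6 is $24 ≤ P, so revenue covers variable cost.
Profit = P·Q − TC = 72·6 − 455 = -$23, a loss, but smaller than the $311 fixed cost the firm would lose by shutting down.

Produce at Q = 6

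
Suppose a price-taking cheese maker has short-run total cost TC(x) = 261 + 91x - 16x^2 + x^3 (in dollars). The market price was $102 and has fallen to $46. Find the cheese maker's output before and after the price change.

Output falls from 11 to 9

AVC = 91 - 16x + x^2, minimized at x = 8 where min AVC = $27. MC = 91 - 32x + 3x^2.
With P = $102 above the shutdown price, P = MC gives x = 11.
At P = $46 ≥ min AVC, set P = MC: x = 9. The firm stays open but cuts output.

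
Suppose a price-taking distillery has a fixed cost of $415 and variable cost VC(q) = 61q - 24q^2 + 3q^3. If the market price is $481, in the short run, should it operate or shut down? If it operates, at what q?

Produce at q = 10

Strip out fixed cost: VC = 61q - 24q^2 + 3q^3. Then AVC = 61 - 24q + 3q^2 and MC = 61 - 48q + 9q^2.
The AVC parabola has its vertex at q = 24/6 = 4, where AVC = 61 - 24·4 + 3·4^2 = $13.
P = $481 exceeds min AVC = $13, so the firm stays open.
Solving P = MC: -420 - 48q + 9q^2 = 0 ⇒ q = -14/3 or 10. On the upward-sloping branch, q* = 10.
Check: AVC at q = 10 is $121 ≤ P, so revenue covers variable cost.
Profit = P·q − TC = 481·10 − 1625 = $3185.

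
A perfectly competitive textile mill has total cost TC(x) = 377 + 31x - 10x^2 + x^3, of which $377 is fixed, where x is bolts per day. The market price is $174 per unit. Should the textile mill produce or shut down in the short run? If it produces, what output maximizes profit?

Strip out fixed cost: VC = 31x - 10x^2 + x^3. Then AVC = 31 - 10x + x^2 and MC = 31 - 20x + 3x^2.
AVC is minimized where dAVC/dx = -10 + 2x = 0, at x = 5; min AVC = 31 - 10·5 + 5^2 = $6.
Since P = $174 ≥ min AVC = $6, price covers variable cost and the firm should produce.
Solving P = MC: -143 - 20x + 3x^2 = 0 ⇒ x = -13/3 or 11. On the upward-sloping branch, x* = 11.
Check: AVC at x = 11 is $42 ≤ P, so revenue covers variable cost.
Profit = P·x − TC = 174·11 − 839 = $1075.

Produce at x = 11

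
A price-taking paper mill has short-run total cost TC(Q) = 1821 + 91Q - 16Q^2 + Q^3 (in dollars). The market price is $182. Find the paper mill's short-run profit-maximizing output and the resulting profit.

Profit = -$131 at Q = 13

AVC = 91 - 16Q + Q^2 has its minimum $27 at Q = 8; price $182 clears that bar, so the firm operates.
With MC = 91 - 32Q + 3Q^2, P = MC on the upward-sloping part at Q* = 13.
TR = 182·13 = 2366. TC = 1821 + 676 = 2497. Profit = 2366 − 2497 = -$131.
By producing, the firm covers all variable cost plus $1690 of fixed cost; shutting down would lose the full $1821.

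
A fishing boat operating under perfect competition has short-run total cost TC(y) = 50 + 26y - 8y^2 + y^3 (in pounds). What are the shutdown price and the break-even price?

Shutdown price = £10; break-even price = £21

AVC = 26 - 8y + y^2; minimized at y = 4, giving min AVC = £10. That is the shutdown price.
ATC = 50/y + 26 - 8y + y^2. Setting dATC/dy = −50/y^2 − 8 + 2y = 0 gives y = 5 (since 2·5^3 − 8·5^2 = 50).
min ATC = 50/5 + 26 − 8·5 + 5^2 = £21. That is the break-even price.
For £10 ≤ P < £21 the firm produces at a loss; below £10 it shuts down.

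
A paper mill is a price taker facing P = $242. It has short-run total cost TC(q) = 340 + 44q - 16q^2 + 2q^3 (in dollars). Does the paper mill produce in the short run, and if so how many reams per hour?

Produce at q = 9

From TC, MC = TC'(q) = 44 - 32q + 6q^2 and AVC = VC/q = 44 - 16q + 2q^2.
The AVC parabola has its vertex at q = 16/4 = 4, where AVC = 44 - 16·4 + 2·4^2 = $12.
P = $242 exceeds min AVC = $12, so the firm stays open.
Solving P = MC: -198 - 32q + 6q^2 = 0 ⇒ q = -11/3 or 9. On the upward-sloping branch, q* = 9.
Check: AVC at q = 9 is $62 ≤ P, so revenue covers variable cost.
Profit = P·q − TC = 242·9 − 898 = $1280.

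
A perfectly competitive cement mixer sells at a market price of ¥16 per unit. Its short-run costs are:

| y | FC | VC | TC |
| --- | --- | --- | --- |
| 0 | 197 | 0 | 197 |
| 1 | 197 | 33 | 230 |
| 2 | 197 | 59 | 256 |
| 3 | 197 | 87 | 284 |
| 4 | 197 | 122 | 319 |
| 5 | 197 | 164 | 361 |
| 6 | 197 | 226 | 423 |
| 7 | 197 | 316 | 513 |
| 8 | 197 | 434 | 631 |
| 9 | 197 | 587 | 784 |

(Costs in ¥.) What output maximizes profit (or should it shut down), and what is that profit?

Tabulate TR − TC: y=0: -197; y=1: -214; y=2: -224; y=3: -236; y=4: -255; y=5: -281; y=6: -327; y=7: -401; y=8: -503; y=9: -640.
Profit is highest at y = 0. Equivalently, the lowest AVC in the table is 87/3 ≈ ¥29 at y = 3, and P = ¥16 falls below it — price never covers variable cost, so the firm shuts down and loses only its fixed cost.

y = 0 (shut down); profit = -¥197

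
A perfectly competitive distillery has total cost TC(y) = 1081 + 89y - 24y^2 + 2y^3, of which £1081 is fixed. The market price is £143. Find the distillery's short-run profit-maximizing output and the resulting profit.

Profit = -£109 at y = 9

AVC = 89 - 24y + 2y^2 has its minimum £17 at y = 6; price £143 clears that bar, so the firm operates.
MC = 89 - 48y + 6y^2. Setting P = MC and taking the root on the rising branch gives y* = 9.
TR = 143·9 = 1287. TC = 1081 + 315 = 1396. Profit = 1287 − 1396 = -£109.
By producing, the firm covers all variable cost plus £972 of fixed cost; shutting down would lose the full £1081.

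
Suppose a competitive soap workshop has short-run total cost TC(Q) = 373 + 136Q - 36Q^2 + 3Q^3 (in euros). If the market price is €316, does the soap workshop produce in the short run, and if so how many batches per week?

Produce at Q = 10

From TC, MC = TC'(Q) = 136 - 72Q + 9Q^2 and AVC = VC/Q = 136 - 36Q + 3Q^2.
AVC is minimized where dAVC/dQ = -36 + 6Q = 0, at Q = 6; min AVC = 136 - 36·6 + 3·6^2 = €28.
Because €316 ≥ €28, revenue can cover variable cost; the firm operates.
Solving P = MC: -180 - 72Q + 9Q^2 = 0 ⇒ Q = -2 or 10. On the upward-sloping branch, Q* = 10.
Check: AVC at Q = 10 is €76 ≤ P, so revenue covers variable cost.
Profit = P·Q − TC = 316·10 − 1133 = €2027.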